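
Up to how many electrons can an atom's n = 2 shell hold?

A shell holds 2n² electrons: 2 × 2² = 2 × 4 = 8.

8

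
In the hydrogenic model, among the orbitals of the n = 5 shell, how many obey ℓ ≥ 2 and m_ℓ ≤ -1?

9

Go through ℓ = 0, …, 4 (the values permitted for n = 5).
The (ℓ, m_ℓ) pairs meeting ℓ ≥ 2 and m_ℓ ≤ -1 give: ℓ=2 → 2; ℓ=3 → 3; ℓ=4 → 4.
Total orbitals: 2 + 3 + 4 = 9.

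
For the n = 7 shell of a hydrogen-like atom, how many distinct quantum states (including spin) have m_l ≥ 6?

With n = 7 the allowed l are 0, 1, …, 6.
Per l-value: l=6 → 1.
Orbitals: 1. Each orbital carries two spin states, so 1 × 2 = 2 states.

2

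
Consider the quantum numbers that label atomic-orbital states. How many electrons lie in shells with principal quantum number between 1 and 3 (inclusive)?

Shell n has n² orbitals: 1²=1 + 2²=4 + 3²=9 = 14 orbitals.
Two spin states per orbital: 2 × 14 = 28 electrons.

28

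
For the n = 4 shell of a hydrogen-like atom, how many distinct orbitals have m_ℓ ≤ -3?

The n = 4 shell has ℓ = 0 through 3; check each.
Per ℓ-value: ℓ=3 → 1.
Total orbitals: 1.

1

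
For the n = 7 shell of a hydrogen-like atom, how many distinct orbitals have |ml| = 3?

8

The n = 7 shell has l = 0 through 6; check each.
Per l-value: l=3 → 2; l=4 → 2; l=5 → 2; l=6 → 2.
Total orbitals: 2 + 2 + 2 + 2 = 8.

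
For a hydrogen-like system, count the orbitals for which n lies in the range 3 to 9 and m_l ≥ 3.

56

Work shell by shell — for each n, count the (l, m_l) pairs that satisfy m_l ≥ 3:
n=4 → 1; n=5 → 3; n=6 → 6; n=7 → 10; n=8 → 15; n=9 → 21.
Total orbitals: 1 + 3 + 6 + 10 + 15 + 21 = 56.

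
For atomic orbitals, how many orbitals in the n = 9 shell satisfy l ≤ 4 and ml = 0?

The n = 9 shell has l = 0 through 8; check each.
Orbitals with l ≤ 4 and ml = 0, by l: l=0 → 1; l=1 → 1; l=2 → 1; l=3 → 1; l=4 → 1.
Total orbitals: 1 + 1 + 1 + 1 + 1 = 5.

5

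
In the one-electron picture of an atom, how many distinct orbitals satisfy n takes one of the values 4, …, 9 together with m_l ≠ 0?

Work shell by shell — for each n, count the (l, m_l) pairs that satisfy m_l ≠ 0:
n=4 → 12; n=5 → 20; n=6 → 30; n=7 → 42; n=8 → 56; n=9 → 72.
Total orbitals: 12 + 20 + 30 + 42 + 56 + 72 = 232.

232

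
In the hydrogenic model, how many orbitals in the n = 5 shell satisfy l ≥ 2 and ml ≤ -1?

Go through l = 0, …, 4 (the values permitted for n = 5).
Orbitals with l ≥ 2 and ml ≤ -1, by l: l=2 → 2; l=3 → 3; l=4 → 4.
Total orbitals: 2 + 3 + 4 = 9.

9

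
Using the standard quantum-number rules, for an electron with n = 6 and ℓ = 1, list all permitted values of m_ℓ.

m_ℓ takes every integer from −ℓ to +ℓ. With ℓ = 1 that gives the 3 values -1, 0, 1.

-1, 0, 1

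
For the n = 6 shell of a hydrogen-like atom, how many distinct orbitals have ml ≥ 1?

15

Go through l = 0, …, 5 (the values permitted for n = 6).
Orbitals with ml ≥ 1, by l: l=1 → 1; l=2 → 2; l=3 → 3; l=4 → 4; l=5 → 5.
Total orbitals: 1 + 2 + 3 + 4 + 5 = 15.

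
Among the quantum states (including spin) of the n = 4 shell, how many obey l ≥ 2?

24

The (l, ml) pairs meeting l ≥ 2 give: l=2 → 5; l=3 → 7.
Orbitals: 5 + 7 = 12. Each orbital carries two spin states, so 12 × 2 = 24 states.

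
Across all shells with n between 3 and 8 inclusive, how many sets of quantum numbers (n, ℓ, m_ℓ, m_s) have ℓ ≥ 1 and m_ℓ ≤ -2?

112

Work shell by shell — for each n, count the (ℓ, m_ℓ) pairs that satisfy ℓ ≥ 1 and m_ℓ ≤ -2:
n=3 → 1; n=4 → 3; n=5 → 6; n=6 → 10; n=7 → 15; n=8 → 21.
Orbitals: 1 + 3 + 6 + 10 + 15 + 21 = 56. Including both spin states (m_s = ±1/2) gives 2 × 56 = 112 states.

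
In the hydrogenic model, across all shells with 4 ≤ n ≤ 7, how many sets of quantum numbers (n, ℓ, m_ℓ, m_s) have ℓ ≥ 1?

244

Per-shell orbital counts meeting the constraint:
n=4 → 15; n=5 → 24; n=6 → 35; n=7 → 48.
Orbitals: 15 + 24 + 35 + 48 = 122. Including both spin states (m_s = ±1/2) gives 2 × 122 = 244 states.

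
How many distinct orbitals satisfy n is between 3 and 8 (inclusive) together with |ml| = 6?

6

For each n in the range, tally the orbitals obeying |ml| = 6:
n=7 → 2; n=8 → 4.
Total orbitals: 2 + 4 = 6.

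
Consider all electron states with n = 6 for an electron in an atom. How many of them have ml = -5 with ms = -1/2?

The n = 6 shell has l = 0 through 5; check each.
Per l-value: l=5 → 1.
Orbitals: 1. With ms fixed to a single value there is one state per orbital, giving 1 state.

1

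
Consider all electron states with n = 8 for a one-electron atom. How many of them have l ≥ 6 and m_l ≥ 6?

6

For n = 8, l ranges over 0 … 7.
Contributions: l=6 → 1; l=7 → 2.
Orbitals: 1 + 2 = 3. Each orbital carries two spin states, so 3 × 2 = 6 states.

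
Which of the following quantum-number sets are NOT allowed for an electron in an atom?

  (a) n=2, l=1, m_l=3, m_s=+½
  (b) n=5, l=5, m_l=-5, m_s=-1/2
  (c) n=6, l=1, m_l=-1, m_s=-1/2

(a) and (b)

(a) has |m_l| = 3 > l = 1, violating −l ≤ m_l ≤ l.
(b) has l = 5 ≥ n = 5, violating 0 ≤ l ≤ n−1.
The remaining set (c) satisfies all four rules.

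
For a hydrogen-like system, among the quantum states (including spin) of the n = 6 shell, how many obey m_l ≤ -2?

The n = 6 shell has l = 0 through 5; check each.
Orbitals with m_l ≤ -2, by l: l=2 → 1; l=3 → 2; l=4 → 3; l=5 → 4.
Orbitals: 1 + 2 + 3 + 4 = 10. Each orbital carries two spin states, so 10 × 2 = 20 states.

20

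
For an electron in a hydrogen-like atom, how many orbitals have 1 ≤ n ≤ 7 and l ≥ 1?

133

Work shell by shell — for each n, count the (l, ml) pairs that satisfy l ≥ 1:
n=2 → 3; n=3 → 8; n=4 → 15; n=5 → 24; n=6 → 35; n=7 → 48.
Total orbitals: 3 + 8 + 15 + 24 + 35 + 48 = 133.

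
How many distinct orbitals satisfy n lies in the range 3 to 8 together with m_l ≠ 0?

For each n in the range, tally the orbitals obeying m_l ≠ 0:
n=3 → 6; n=4 → 12; n=5 → 20; n=6 → 30; n=7 → 42; n=8 → 56.
Total orbitals: 6 + 12 + 20 + 30 + 42 + 56 = 166.

166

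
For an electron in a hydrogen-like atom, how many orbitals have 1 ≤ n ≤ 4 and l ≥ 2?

17

Per-shell orbital counts meeting the constraint:
n=3 → 5; n=4 → 12.
Total orbitals: 5 + 12 = 17.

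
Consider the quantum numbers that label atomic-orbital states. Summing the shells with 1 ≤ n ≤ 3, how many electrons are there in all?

Shell n has n² orbitals: 1²=1 + 2²=4 + 3²=9 = 14 orbitals.
Two spin states per orbital: 2 × 14 = 28 electrons.

28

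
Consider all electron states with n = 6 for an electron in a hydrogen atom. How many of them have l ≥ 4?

Go through l = 0, …, 5 (the values permitted for n = 6).
The (l, ml) pairs meeting l ≥ 4 give: l=4 → 9; l=5 → 11.
Orbitals: 9 + 11 = 20. Each orbital carries two spin states, so 20 × 2 = 40 states.

40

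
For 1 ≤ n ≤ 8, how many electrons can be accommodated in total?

408

Total orbitals = 1² + 2² + 3² + 4² + 5² + 6² + 7² + 8² = 204. Doubling for spin gives 408 electrons.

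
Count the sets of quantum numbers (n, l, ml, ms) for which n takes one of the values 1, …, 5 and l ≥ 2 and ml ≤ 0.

44

Treat each shell separately and count matching orbitals:
n=3 → 3; n=4 → 7; n=5 → 12.
Orbitals: 3 + 7 + 12 = 22. Including both spin states (ms = ±1/2) gives 2 × 22 = 44 states.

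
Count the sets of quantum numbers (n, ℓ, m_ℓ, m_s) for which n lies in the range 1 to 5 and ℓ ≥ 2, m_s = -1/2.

38

Count contributing orbitals for each principal shell:
n=3 → 5; n=4 → 12; n=5 → 21.
Orbitals: 5 + 12 + 21 = 38. With m_s fixed to -1/2 there is one state per orbital, so 38 states.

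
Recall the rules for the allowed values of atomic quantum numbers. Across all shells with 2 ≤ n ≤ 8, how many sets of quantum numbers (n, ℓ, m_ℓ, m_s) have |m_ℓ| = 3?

Work shell by shell — for each n, count the (ℓ, m_ℓ) pairs that satisfy |m_ℓ| = 3:
n=4 → 2; n=5 → 4; n=6 → 6; n=7 → 8; n=8 → 10.
Orbitals: 2 + 4 + 6 + 8 + 10 = 30. Including both spin states (m_s = ±1/2) gives 2 × 30 = 60 states.

60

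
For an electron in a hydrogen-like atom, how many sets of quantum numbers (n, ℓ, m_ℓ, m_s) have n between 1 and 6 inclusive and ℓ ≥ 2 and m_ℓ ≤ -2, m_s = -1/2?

20

For each n in the range, tally the orbitals obeying ℓ ≥ 2 and m_ℓ ≤ -2:
n=3 → 1; n=4 → 3; n=5 → 6; n=6 → 10.
Orbitals: 1 + 3 + 6 + 10 = 20. With m_s fixed to -1/2 there is one state per orbital, so 20 states.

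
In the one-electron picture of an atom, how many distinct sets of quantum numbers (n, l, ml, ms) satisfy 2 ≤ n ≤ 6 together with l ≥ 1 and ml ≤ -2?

Work shell by shell — for each n, count the (l, ml) pairs that satisfy l ≥ 1 and ml ≤ -2:
n=3 → 1; n=4 → 3; n=5 → 6; n=6 → 10.
Orbitals: 1 + 3 + 6 + 10 = 20. Including both spin states (ms = ±1/2) gives 2 × 20 = 40 states.

40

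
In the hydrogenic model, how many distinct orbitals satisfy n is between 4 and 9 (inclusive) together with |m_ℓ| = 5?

20

Count contributing orbitals for each principal shell:
n=6 → 2; n=7 → 4; n=8 → 6; n=9 → 8.
Total orbitals: 2 + 4 + 6 + 8 = 20.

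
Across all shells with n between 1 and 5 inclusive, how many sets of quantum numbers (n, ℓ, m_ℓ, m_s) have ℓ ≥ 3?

Go shell by shell, enumerating (ℓ, m_ℓ) with ℓ ≥ 3:
n=4 → 7; n=5 → 16.
Orbitals: 7 + 16 = 23. Including both spin states (m_s = ±1/2) gives 2 × 23 = 46 states.

46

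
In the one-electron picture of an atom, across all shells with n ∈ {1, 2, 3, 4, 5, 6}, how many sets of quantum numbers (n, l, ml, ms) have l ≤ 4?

160

Count contributing orbitals for each principal shell:
n=1 → 1; n=2 → 4; n=3 → 9; n=4 → 16; n=5 → 25; n=6 → 25.
Orbitals: 1 + 4 + 9 + 16 + 25 + 25 = 80. Including both spin states (ms = ±1/2) gives 2 × 80 = 160 states.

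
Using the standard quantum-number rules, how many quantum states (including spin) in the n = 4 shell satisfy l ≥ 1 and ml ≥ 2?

The (l, ml) pairs meeting l ≥ 1 and ml ≥ 2 give: l=2 → 1; l=3 → 2.
Orbitals: 1 + 2 = 3. Each orbital carries two spin states, so 3 × 2 = 6 states.

6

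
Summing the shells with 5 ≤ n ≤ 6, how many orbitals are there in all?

61

Shell n has n² orbitals: 5²=25 + 6²=36 = 61 orbitals.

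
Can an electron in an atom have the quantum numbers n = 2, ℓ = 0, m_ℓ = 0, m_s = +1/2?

Allowed

n = 2 is a positive integer. ℓ = 0 satisfies 0 ≤ ℓ ≤ n−1 = 1. m_ℓ = 0 lies in the range −ℓ … +ℓ (here 0). m_s = +1/2 is one of ±1/2.
All four constraints are satisfied.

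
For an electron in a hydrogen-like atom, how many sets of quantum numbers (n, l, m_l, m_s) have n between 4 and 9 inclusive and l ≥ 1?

530

Treat each shell separately and count matching orbitals:
n=4 → 15; n=5 → 24; n=6 → 35; n=7 → 48; n=8 → 63; n=9 → 80.
Orbitals: 15 + 24 + 35 + 48 + 63 + 80 = 265. Including both spin states (m_s = ±1/2) gives 2 × 265 = 530 states.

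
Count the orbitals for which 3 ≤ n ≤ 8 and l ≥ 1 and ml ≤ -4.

Count contributing orbitals for each principal shell:
n=5 → 1; n=6 → 3; n=7 → 6; n=8 → 10.
Total orbitals: 1 + 3 + 6 + 10 = 20.

20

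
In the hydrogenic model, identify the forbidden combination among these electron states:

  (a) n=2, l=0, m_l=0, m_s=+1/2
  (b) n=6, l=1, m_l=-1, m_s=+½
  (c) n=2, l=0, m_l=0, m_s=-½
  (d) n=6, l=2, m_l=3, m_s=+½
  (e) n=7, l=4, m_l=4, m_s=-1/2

(d)

(d) has |m_l| = 3 > l = 2, violating −l ≤ m_l ≤ l.
The remaining sets (a), (b), (c), (e) satisfy all four rules.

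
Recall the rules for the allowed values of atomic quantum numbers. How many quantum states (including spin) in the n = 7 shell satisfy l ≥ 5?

48

The n = 7 shell has l = 0 through 6; check each.
The (l, ml) pairs meeting l ≥ 5 give: l=5 → 11; l=6 → 13.
Orbitals: 11 + 13 = 24. Each orbital carries two spin states, so 24 × 2 = 48 states.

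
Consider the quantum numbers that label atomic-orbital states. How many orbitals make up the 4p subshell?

A subshell has 2ℓ+1 orbitals; with ℓ = 1, that's 3.

3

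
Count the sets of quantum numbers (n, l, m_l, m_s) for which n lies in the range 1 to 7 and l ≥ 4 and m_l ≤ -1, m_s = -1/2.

28

Work shell by shell — for each n, count the (l, m_l) pairs that satisfy l ≥ 4 and m_l ≤ -1:
n=5 → 4; n=6 → 9; n=7 → 15.
Orbitals: 4 + 9 + 15 = 28. With m_s fixed to -1/2 there is one state per orbital, so 28 states.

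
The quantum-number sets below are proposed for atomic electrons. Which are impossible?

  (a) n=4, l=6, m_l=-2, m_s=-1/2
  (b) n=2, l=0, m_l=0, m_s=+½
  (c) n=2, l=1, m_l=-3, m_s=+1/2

(a) and (c)

(a) has l = 6 ≥ n = 4, violating 0 ≤ l ≤ n−1.
(c) has |m_l| = 3 > l = 1, violating −l ≤ m_l ≤ l.
The remaining set (b) satisfies all four rules.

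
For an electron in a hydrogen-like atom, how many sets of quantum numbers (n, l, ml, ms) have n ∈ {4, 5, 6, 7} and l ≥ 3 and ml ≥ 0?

Work shell by shell — for each n, count the (l, ml) pairs that satisfy l ≥ 3 and ml ≥ 0:
n=4 → 4; n=5 → 9; n=6 → 15; n=7 → 22.
Orbitals: 4 + 9 + 15 + 22 = 50. Including both spin states (ms = ±1/2) gives 2 × 50 = 100 states.

100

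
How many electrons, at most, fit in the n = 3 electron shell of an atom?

A shell holds 2n² electrons: 2 × 3² = 2 × 9 = 18.

18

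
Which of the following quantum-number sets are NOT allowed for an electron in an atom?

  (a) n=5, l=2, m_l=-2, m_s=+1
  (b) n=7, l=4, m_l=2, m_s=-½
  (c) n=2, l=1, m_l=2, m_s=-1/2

(a) has m_s = +1, but an electron's spin must be ±1/2.
(c) has |m_l| = 2 > l = 1, violating −l ≤ m_l ≤ l.
The remaining set (b) satisfies all four rules.

(a) and (c)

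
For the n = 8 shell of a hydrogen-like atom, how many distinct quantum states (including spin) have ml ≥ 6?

With n = 8 the allowed l are 0, 1, …, 7.
The (l, ml) pairs meeting ml ≥ 6 give: l=6 → 1; l=7 → 2.
Orbitals: 1 + 2 = 3. Each orbital carries two spin states, so 3 × 2 = 6 states.

6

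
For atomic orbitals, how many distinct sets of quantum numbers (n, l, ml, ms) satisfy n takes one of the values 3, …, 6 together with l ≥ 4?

Per-shell orbital counts meeting the constraint:
n=5 → 9; n=6 → 20.
Orbitals: 9 + 20 = 29. Including both spin states (ms = ±1/2) gives 2 × 29 = 58 states.

58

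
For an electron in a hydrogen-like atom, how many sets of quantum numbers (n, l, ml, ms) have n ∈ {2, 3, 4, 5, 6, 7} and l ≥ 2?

230

Treat each shell separately and count matching orbitals:
n=3 → 5; n=4 → 12; n=5 → 21; n=6 → 32; n=7 → 45.
Orbitals: 5 + 12 + 21 + 32 + 45 = 115. Including both spin states (ms = ±1/2) gives 2 × 115 = 230 states.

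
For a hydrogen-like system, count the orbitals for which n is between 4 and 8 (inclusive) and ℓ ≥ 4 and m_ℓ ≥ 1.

50

Go shell by shell, enumerating (ℓ, m_ℓ) with ℓ ≥ 4 and m_ℓ ≥ 1:
n=5 → 4; n=6 → 9; n=7 → 15; n=8 → 22.
Total orbitals: 4 + 9 + 15 + 22 = 50.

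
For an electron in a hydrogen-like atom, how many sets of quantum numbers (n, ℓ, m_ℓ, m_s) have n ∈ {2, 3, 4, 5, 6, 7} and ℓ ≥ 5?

Go shell by shell, enumerating (ℓ, m_ℓ) with ℓ ≥ 5:
n=6 → 11; n=7 → 24.
Orbitals: 11 + 24 = 35. Including both spin states (m_s = ±1/2) gives 2 × 35 = 70 states.

70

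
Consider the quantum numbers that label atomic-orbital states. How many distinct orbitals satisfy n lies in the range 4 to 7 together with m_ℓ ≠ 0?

104

Per-shell orbital counts meeting the constraint:
n=4 → 12; n=5 → 20; n=6 → 30; n=7 → 42.
Total orbitals: 12 + 20 + 30 + 42 = 104.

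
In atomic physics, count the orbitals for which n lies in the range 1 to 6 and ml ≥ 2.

20

Per-shell orbital counts meeting the constraint:
n=3 → 1; n=4 → 3; n=5 → 6; n=6 → 10.
Total orbitals: 1 + 3 + 6 + 10 = 20.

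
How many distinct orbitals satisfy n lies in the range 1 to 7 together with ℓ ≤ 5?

127

Per-shell orbital counts meeting the constraint:
n=1 → 1; n=2 → 4; n=3 → 9; n=4 → 16; n=5 → 25; n=6 → 36; n=7 → 36.
Total orbitals: 1 + 4 + 9 + 16 + 25 + 36 + 36 = 127.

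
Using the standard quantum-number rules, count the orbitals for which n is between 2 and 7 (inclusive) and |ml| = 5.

6

Treat each shell separately and count matching orbitals:
n=6 → 2; n=7 → 4.
Total orbitals: 2 + 4 = 6.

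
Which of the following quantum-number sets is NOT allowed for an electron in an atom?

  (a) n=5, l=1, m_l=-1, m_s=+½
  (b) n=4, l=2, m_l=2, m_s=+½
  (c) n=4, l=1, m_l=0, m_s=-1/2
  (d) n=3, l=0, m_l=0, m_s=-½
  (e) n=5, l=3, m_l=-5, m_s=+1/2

(e)

(e) has |m_l| = 5 > l = 3, violating −l ≤ m_l ≤ l.
The remaining sets (a), (b), (c), (d) satisfy all four rules.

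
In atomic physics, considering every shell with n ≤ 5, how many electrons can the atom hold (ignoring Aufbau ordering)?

110

Total orbitals = 1² + 2² + 3² + 4² + 5² = 55. Doubling for spin gives 110 electrons.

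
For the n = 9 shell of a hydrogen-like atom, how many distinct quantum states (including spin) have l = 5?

Per l-value: l=5 → 11.
Orbitals: 11. Each orbital carries two spin states, so 11 × 2 = 22 states.

22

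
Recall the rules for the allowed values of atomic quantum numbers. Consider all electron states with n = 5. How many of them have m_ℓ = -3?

The n = 5 shell has ℓ = 0 through 4; check each.
Contributions: ℓ=3 → 1; ℓ=4 → 1.
Orbitals: 1 + 1 = 2. Each orbital carries two spin states, so 2 × 2 = 4 states.

4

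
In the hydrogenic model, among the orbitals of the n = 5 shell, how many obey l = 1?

The n = 5 shell has l = 0 through 4; check each.
Orbitals with l = 1, by l: l=1 → 3.
Total orbitals: 3.

3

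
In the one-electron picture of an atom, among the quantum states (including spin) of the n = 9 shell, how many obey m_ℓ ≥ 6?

Go through ℓ = 0, …, 8 (the values permitted for n = 9).
Orbitals with m_ℓ ≥ 6, by ℓ: ℓ=6 → 1; ℓ=7 → 2; ℓ=8 → 3.
Orbitals: 1 + 2 + 3 = 6. Each orbital carries two spin states, so 6 × 2 = 12 states.

12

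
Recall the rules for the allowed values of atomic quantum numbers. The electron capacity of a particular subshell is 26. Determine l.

2(2l+1) = 26 ⇒ 2l+1 = 13 ⇒ l = 6.

l = 6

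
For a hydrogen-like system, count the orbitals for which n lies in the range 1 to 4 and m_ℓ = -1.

Per-shell orbital counts meeting the constraint:
n=2 → 1; n=3 → 2; n=4 → 3.
Total orbitals: 1 + 2 + 3 = 6.

6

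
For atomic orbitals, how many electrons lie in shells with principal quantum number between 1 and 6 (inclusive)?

182

Shell n has n² orbitals: 1²=1 + 2²=4 + 3²=9 + 4²=16 + 5²=25 + 6²=36 = 91 orbitals.
Two spin states per orbital: 2 × 91 = 182 electrons.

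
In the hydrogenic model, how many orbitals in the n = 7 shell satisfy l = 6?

13

The n = 7 shell has l = 0 through 6; check each.
Per l-value: l=6 → 13.
Total orbitals: 13.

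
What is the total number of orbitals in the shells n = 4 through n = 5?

41

Shell n has n² orbitals: 4²=16 + 5²=25 = 41 orbitals.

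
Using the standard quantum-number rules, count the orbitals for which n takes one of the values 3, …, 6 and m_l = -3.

For each n in the range, tally the orbitals obeying m_l = -3:
n=4 → 1; n=5 → 2; n=6 → 3.
Total orbitals: 1 + 2 + 3 = 6.

6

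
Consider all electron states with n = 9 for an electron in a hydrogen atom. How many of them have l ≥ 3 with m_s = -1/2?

Go through l = 0, …, 8 (the values permitted for n = 9).
The (l, m_l) pairs meeting l ≥ 3 give: l=3 → 7; l=4 → 9; l=5 → 11; l=6 → 13; l=7 → 15; l=8 → 17.
Orbitals: 7 + 9 + 11 + 13 + 15 + 17 = 72. With m_s fixed to a single value there is one state per orbital, giving 72 states.

72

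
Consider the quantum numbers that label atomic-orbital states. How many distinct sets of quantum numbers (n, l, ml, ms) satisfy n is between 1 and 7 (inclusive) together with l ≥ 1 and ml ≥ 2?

70

Work shell by shell — for each n, count the (l, ml) pairs that satisfy l ≥ 1 and ml ≥ 2:
n=3 → 1; n=4 → 3; n=5 → 6; n=6 → 10; n=7 → 15.
Orbitals: 1 + 3 + 6 + 10 + 15 = 35. Including both spin states (ms = ±1/2) gives 2 × 35 = 70 states.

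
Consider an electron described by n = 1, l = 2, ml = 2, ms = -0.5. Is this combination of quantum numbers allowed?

The orbital quantum number must satisfy 0 ≤ l ≤ n−1. With n = 1 the allowed l values are 0, so l = 2 is out of range.

No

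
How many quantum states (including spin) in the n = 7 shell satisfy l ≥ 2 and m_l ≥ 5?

With n = 7 the allowed l are 0, 1, …, 6.
The (l, m_l) pairs meeting l ≥ 2 and m_l ≥ 5 give: l=5 → 1; l=6 → 2.
Orbitals: 1 + 2 = 3. Each orbital carries two spin states, so 3 × 2 = 6 states.

6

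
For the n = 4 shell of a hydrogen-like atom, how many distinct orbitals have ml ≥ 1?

6

Go through l = 0, …, 3 (the values permitted for n = 4).
The (l, ml) pairs meeting ml ≥ 1 give: l=1 → 1; l=2 → 2; l=3 → 3.
Total orbitals: 1 + 2 + 3 = 6.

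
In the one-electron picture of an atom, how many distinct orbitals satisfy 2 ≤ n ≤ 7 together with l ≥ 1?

For each n in the range, tally the orbitals obeying l ≥ 1:
n=2 → 3; n=3 → 8; n=4 → 15; n=5 → 24; n=6 → 35; n=7 → 48.
Total orbitals: 3 + 8 + 15 + 24 + 35 + 48 = 133.

133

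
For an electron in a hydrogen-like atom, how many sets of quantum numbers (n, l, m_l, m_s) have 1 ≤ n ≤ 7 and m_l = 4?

12

Count contributing orbitals for each principal shell:
n=5 → 1; n=6 → 2; n=7 → 3.
Orbitals: 1 + 2 + 3 = 6. Including both spin states (m_s = ±1/2) gives 2 × 6 = 12 states.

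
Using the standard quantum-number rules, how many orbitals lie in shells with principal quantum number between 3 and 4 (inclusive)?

Shell n has n² orbitals: 3²=9 + 4²=16 = 25 orbitals.

25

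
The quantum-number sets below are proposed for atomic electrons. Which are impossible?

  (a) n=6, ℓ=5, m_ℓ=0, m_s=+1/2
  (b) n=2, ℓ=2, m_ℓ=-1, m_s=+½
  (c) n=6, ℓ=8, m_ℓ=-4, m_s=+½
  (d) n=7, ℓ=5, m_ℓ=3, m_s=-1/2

(b) has ℓ = 2 ≥ n = 2, violating 0 ≤ ℓ ≤ n−1.
(c) has ℓ = 8 ≥ n = 6, violating 0 ≤ ℓ ≤ n−1.
The remaining sets (a), (d) satisfy all four rules.

(b) and (c)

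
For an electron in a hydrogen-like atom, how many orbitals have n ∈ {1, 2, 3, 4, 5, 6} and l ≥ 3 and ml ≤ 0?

28

Work shell by shell — for each n, count the (l, ml) pairs that satisfy l ≥ 3 and ml ≤ 0:
n=4 → 4; n=5 → 9; n=6 → 15.
Total orbitals: 4 + 9 + 15 = 28.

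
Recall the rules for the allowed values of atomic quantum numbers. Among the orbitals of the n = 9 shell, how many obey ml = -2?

7

With n = 9 the allowed l are 0, 1, …, 8.
Contributions: l=2 → 1; l=3 → 1; l=4 → 1; l=5 → 1; l=6 → 1; l=7 → 1; l=8 → 1.
Total orbitals: 1 + 1 + 1 + 1 + 1 + 1 + 1 = 7.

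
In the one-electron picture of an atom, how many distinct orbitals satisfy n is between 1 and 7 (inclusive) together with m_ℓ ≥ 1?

Per-shell orbital counts meeting the constraint:
n=2 → 1; n=3 → 3; n=4 → 6; n=5 → 10; n=6 → 15; n=7 → 21.
Total orbitals: 1 + 3 + 6 + 10 + 15 + 21 = 56.

56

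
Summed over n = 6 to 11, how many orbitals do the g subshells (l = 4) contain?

A g subshell (l = 4) exists for every n ≥ 5, so shells n = 6, 7, 8, 9, 10, 11 each contribute one — 6 subshells.
Since each g subshell has 2·4+1 = 9 orbitals, the total is 6 × 9 = 54.

54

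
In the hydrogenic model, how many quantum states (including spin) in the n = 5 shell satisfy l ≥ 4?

Contributions: l=4 → 9.
Orbitals: 9. Each orbital carries two spin states, so 9 × 2 = 18 states.

18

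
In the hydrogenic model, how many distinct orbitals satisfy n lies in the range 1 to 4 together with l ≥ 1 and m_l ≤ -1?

10

For each n in the range, tally the orbitals obeying l ≥ 1 and m_l ≤ -1:
n=2 → 1; n=3 → 3; n=4 → 6.
Total orbitals: 1 + 3 + 6 = 10.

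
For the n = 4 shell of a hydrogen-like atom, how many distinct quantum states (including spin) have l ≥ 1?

The (l, m_l) pairs meeting l ≥ 1 give: l=1 → 3; l=2 → 5; l=3 → 7.
Orbitals: 3 + 5 + 7 = 15. Each orbital carries two spin states, so 15 × 2 = 30 states.

30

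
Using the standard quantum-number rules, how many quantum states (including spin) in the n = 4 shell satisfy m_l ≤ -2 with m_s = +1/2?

3

The n = 4 shell has l = 0 through 3; check each.
Per l-value: l=2 → 1; l=3 → 2.
Orbitals: 1 + 2 = 3. With m_s fixed to a single value there is one state per orbital, giving 3 states.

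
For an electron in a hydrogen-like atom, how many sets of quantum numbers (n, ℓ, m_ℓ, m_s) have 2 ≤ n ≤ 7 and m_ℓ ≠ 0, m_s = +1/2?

Per-shell orbital counts meeting the constraint:
n=2 → 2; n=3 → 6; n=4 → 12; n=5 → 20; n=6 → 30; n=7 → 42.
Orbitals: 2 + 6 + 12 + 20 + 30 + 42 = 112. With m_s fixed to +1/2 there is one state per orbital, so 112 states.

112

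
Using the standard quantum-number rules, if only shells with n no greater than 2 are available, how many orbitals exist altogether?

Total orbitals = 1² + 2² = 5.

5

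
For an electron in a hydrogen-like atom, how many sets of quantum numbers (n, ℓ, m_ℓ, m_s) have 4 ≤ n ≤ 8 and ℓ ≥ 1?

370

Go shell by shell, enumerating (ℓ, m_ℓ) with ℓ ≥ 1:
n=4 → 15; n=5 → 24; n=6 → 35; n=7 → 48; n=8 → 63.
Orbitals: 15 + 24 + 35 + 48 + 63 = 185. Including both spin states (m_s = ±1/2) gives 2 × 185 = 370 states.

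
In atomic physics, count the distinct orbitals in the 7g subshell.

9

A subshell has 2ℓ+1 orbitals; with ℓ = 4, that's 9.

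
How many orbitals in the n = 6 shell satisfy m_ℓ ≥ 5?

The n = 6 shell has ℓ = 0 through 5; check each.
Per ℓ-value: ℓ=5 → 1.
Total orbitals: 1.

1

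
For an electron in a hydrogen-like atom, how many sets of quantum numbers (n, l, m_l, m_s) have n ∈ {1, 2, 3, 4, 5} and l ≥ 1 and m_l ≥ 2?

For each n in the range, tally the orbitals obeying l ≥ 1 and m_l ≥ 2:
n=3 → 1; n=4 → 3; n=5 → 6.
Orbitals: 1 + 3 + 6 = 10. Including both spin states (m_s = ±1/2) gives 2 × 10 = 20 states.

20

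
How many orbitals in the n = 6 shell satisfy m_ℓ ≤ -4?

For n = 6, ℓ ranges over 0 … 5.
Per ℓ-value: ℓ=4 → 1; ℓ=5 → 2.
Total orbitals: 1 + 2 = 3.

3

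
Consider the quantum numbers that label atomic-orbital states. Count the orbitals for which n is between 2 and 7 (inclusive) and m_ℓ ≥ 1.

56

Go shell by shell, enumerating (ℓ, m_ℓ) with m_ℓ ≥ 1:
n=2 → 1; n=3 → 3; n=4 → 6; n=5 → 10; n=6 → 15; n=7 → 21.
Total orbitals: 1 + 3 + 6 + 10 + 15 + 21 = 56.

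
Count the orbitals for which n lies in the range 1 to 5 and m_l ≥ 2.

Work shell by shell — for each n, count the (l, m_l) pairs that satisfy m_l ≥ 2:
n=3 → 1; n=4 → 3; n=5 → 6.
Total orbitals: 1 + 3 + 6 = 10.

10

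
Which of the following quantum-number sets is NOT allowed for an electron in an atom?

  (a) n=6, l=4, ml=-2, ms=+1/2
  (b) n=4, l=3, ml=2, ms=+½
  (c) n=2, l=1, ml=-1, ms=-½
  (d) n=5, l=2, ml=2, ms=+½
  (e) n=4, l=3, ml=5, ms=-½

(e) has |ml| = 5 > l = 3, violating −l ≤ ml ≤ l.
The remaining sets (a), (b), (c), (d) satisfy all four rules.

(e)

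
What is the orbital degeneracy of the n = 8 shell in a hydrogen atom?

64

The n = 8 shell contains n² = 8² = 64 orbitals.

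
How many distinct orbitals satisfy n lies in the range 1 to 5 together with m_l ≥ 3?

4

Go shell by shell, enumerating (l, m_l) with m_l ≥ 3:
n=4 → 1; n=5 → 3.
Total orbitals: 1 + 3 = 4.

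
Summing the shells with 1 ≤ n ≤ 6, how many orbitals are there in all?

91

Shell n has n² orbitals: 1²=1 + 2²=4 + 3²=9 + 4²=16 + 5²=25 + 6²=36 = 91 orbitals.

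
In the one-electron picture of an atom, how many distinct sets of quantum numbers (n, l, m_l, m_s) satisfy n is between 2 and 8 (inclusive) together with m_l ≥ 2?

Work shell by shell — for each n, count the (l, m_l) pairs that satisfy m_l ≥ 2:
n=3 → 1; n=4 → 3; n=5 → 6; n=6 → 10; n=7 → 15; n=8 → 21.
Orbitals: 1 + 3 + 6 + 10 + 15 + 21 = 56. Including both spin states (m_s = ±1/2) gives 2 × 56 = 112 states.

112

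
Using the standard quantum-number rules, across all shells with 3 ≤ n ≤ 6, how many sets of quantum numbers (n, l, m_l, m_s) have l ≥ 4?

58

Go shell by shell, enumerating (l, m_l) with l ≥ 4:
n=5 → 9; n=6 → 20.
Orbitals: 9 + 20 = 29. Including both spin states (m_s = ±1/2) gives 2 × 29 = 58 states.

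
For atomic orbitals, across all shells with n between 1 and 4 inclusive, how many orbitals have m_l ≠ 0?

Go shell by shell, enumerating (l, m_l) with m_l ≠ 0:
n=2 → 2; n=3 → 6; n=4 → 12.
Total orbitals: 2 + 6 + 12 = 20.

20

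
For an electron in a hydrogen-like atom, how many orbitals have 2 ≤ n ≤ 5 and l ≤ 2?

31

Treat each shell separately and count matching orbitals:
n=2 → 4; n=3 → 9; n=4 → 9; n=5 → 9.
Total orbitals: 4 + 9 + 9 + 9 = 31.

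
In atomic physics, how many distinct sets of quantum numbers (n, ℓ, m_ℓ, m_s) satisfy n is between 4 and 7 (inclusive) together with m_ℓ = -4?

Per-shell orbital counts meeting the constraint:
n=5 → 1; n=6 → 2; n=7 → 3.
Orbitals: 1 + 2 + 3 = 6. Including both spin states (m_s = ±1/2) gives 2 × 6 = 12 states.

12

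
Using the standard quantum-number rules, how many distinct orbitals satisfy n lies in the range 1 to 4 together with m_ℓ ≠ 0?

20

Per-shell orbital counts meeting the constraint:
n=2 → 2; n=3 → 6; n=4 → 12.
Total orbitals: 2 + 6 + 12 = 20.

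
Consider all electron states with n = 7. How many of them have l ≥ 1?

96

The (l, m_l) pairs meeting l ≥ 1 give: l=1 → 3; l=2 → 5; l=3 → 7; l=4 → 9; l=5 → 11; l=6 → 13.
Orbitals: 3 + 5 + 7 + 9 + 11 + 13 = 48. Each orbital carries two spin states, so 48 × 2 = 96 states.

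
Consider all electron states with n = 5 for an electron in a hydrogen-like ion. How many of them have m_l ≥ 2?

12

The (l, m_l) pairs meeting m_l ≥ 2 give: l=2 → 1; l=3 → 2; l=4 → 3.
Orbitals: 1 + 2 + 3 = 6. Each orbital carries two spin states, so 6 × 2 = 12 states.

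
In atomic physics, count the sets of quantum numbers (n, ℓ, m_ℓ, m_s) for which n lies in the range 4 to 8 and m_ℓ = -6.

Count contributing orbitals for each principal shell:
n=7 → 1; n=8 → 2.
Orbitals: 1 + 2 = 3. Including both spin states (m_s = ±1/2) gives 2 × 3 = 6 states.

6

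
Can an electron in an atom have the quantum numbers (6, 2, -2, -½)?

n = 6 is a positive integer. l = 2 satisfies 0 ≤ l ≤ n−1 = 5. ml = -2 lies in the range −l … +l (here −2 … 2). ms = -1/2 is one of ±1/2.
All four constraints are satisfied.

Allowed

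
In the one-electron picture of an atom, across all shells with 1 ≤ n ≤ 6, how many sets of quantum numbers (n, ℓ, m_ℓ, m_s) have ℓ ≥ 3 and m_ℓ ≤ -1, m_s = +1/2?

22

For each n in the range, tally the orbitals obeying ℓ ≥ 3 and m_ℓ ≤ -1:
n=4 → 3; n=5 → 7; n=6 → 12.
Orbitals: 3 + 7 + 12 = 22. With m_s fixed to +1/2 there is one state per orbital, so 22 states.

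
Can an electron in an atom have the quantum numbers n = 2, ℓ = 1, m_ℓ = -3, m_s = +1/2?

Invalid

The magnetic quantum number must satisfy −ℓ ≤ m_ℓ ≤ ℓ. With ℓ = 1, m_ℓ can only be -1, 0, 1, so m_ℓ = -3 is forbidden.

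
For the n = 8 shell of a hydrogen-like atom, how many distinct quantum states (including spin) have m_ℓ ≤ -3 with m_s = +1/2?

For n = 8, ℓ ranges over 0 … 7.
The (ℓ, m_ℓ) pairs meeting m_ℓ ≤ -3 give: ℓ=3 → 1; ℓ=4 → 2; ℓ=5 → 3; ℓ=6 → 4; ℓ=7 → 5.
Orbitals: 1 + 2 + 3 + 4 + 5 = 15. With m_s fixed to a single value there is one state per orbital, giving 15 states.

15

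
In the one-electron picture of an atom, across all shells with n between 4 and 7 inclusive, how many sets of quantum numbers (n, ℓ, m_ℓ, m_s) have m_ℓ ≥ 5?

For each n in the range, tally the orbitals obeying m_ℓ ≥ 5:
n=6 → 1; n=7 → 3.
Orbitals: 1 + 3 = 4. Including both spin states (m_s = ±1/2) gives 2 × 4 = 8 states.

8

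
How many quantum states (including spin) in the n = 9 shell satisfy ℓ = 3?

14

For n = 9, ℓ ranges over 0 … 8.
Contributions: ℓ=3 → 7.
Orbitals: 7. Each orbital carries two spin states, so 7 × 2 = 14 states.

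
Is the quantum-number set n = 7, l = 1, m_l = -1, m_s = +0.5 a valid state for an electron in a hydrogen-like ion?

n = 7 is a positive integer. l = 1 satisfies 0 ≤ l ≤ n−1 = 6. m_l = -1 lies in the range −l … +l (here −1 … 1). m_s = +1/2 is one of ±1/2.
All four constraints are satisfied.

Yes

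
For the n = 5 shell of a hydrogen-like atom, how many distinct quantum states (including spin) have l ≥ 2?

Per l-value: l=2 → 5; l=3 → 7; l=4 → 9.
Orbitals: 5 + 7 + 9 = 21. Each orbital carries two spin states, so 21 × 2 = 42 states.

42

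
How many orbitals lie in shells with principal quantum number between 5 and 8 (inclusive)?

174

Shell n has n² orbitals: 5²=25 + 6²=36 + 7²=49 + 8²=64 = 174 orbitals.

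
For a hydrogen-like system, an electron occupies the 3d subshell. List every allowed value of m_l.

The 3d subshell has l = 2, and m_l takes every integer from −l to +l. With l = 2 that gives the 5 values -2, -1, 0, 1, 2.

-2, -1, 0, 1, 2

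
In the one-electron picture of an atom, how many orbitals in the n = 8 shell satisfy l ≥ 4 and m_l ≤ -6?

3

With n = 8 the allowed l are 0, 1, …, 7.
Contributions: l=6 → 1; l=7 → 2.
Total orbitals: 1 + 2 = 3.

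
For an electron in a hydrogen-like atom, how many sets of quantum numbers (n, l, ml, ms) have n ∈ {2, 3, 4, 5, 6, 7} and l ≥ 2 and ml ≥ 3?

Per-shell orbital counts meeting the constraint:
n=4 → 1; n=5 → 3; n=6 → 6; n=7 → 10.
Orbitals: 1 + 3 + 6 + 10 = 20. Including both spin states (ms = ±1/2) gives 2 × 20 = 40 states.

40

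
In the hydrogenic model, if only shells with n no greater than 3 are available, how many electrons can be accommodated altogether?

28

Total orbitals = 1² + 2² + 3² = 14. Doubling for spin gives 28 electrons.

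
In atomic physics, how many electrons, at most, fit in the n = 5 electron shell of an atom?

A shell holds 2n² electrons: 2 × 5² = 2 × 25 = 50.

50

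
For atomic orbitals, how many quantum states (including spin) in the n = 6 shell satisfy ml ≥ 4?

For n = 6, l ranges over 0 … 5.
Orbitals with ml ≥ 4, by l: l=4 → 1; l=5 → 2.
Orbitals: 1 + 2 = 3. Each orbital carries two spin states, so 3 × 2 = 6 states.

6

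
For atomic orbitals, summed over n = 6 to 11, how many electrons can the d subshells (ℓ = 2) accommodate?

60

A d subshell (ℓ = 2) exists for every n ≥ 3, so shells n = 6, 7, 8, 9, 10, 11 each contribute one — 6 subshells.
Since each d subshell holds 2(2·2+1) = 10 electrons, the total is 6 × 10 = 60.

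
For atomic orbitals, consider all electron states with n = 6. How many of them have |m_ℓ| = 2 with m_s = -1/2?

8

The n = 6 shell has ℓ = 0 through 5; check each.
Contributions: ℓ=2 → 2; ℓ=3 → 2; ℓ=4 → 2; ℓ=5 → 2.
Orbitals: 2 + 2 + 2 + 2 = 8. With m_s fixed to a single value there is one state per orbital, giving 8 states.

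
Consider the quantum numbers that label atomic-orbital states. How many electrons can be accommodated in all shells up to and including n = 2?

Total orbitals = 1² + 2² = 5. Doubling for spin gives 10 electrons.

10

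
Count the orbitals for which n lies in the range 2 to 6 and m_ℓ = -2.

10

Count contributing orbitals for each principal shell:
n=3 → 1; n=4 → 2; n=5 → 3; n=6 → 4.
Total orbitals: 1 + 2 + 3 + 4 = 10.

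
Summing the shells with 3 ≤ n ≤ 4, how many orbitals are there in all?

25

Shell n has n² orbitals: 3²=9 + 4²=16 = 25 orbitals.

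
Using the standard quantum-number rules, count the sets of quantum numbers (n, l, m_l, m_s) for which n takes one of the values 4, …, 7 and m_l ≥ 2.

Go shell by shell, enumerating (l, m_l) with m_l ≥ 2:
n=4 → 3; n=5 → 6; n=6 → 10; n=7 → 15.
Orbitals: 3 + 6 + 10 + 15 = 34. Including both spin states (m_s = ±1/2) gives 2 × 34 = 68 states.

68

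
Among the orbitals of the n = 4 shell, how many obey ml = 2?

2

The n = 4 shell has l = 0 through 3; check each.
The (l, ml) pairs meeting ml = 2 give: l=2 → 1; l=3 → 1.
Total orbitals: 1 + 1 = 2.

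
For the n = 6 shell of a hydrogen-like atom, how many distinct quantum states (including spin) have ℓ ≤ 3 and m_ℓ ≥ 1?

Go through ℓ = 0, …, 5 (the values permitted for n = 6).
Contributions: ℓ=1 → 1; ℓ=2 → 2; ℓ=3 → 3.
Orbitals: 1 + 2 + 3 = 6. Each orbital carries two spin states, so 6 × 2 = 12 states.

12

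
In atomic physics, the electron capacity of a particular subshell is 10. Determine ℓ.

ℓ = 2

2(2ℓ+1) = 10 ⇒ 2ℓ+1 = 5 ⇒ ℓ = 2.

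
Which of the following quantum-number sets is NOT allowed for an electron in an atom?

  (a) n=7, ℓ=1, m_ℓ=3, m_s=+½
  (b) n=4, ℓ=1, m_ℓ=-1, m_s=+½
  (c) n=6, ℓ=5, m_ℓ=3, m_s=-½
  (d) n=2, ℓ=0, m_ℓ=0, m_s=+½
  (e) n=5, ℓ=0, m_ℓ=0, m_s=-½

(a)

(a) has |m_ℓ| = 3 > ℓ = 1, violating −ℓ ≤ m_ℓ ≤ ℓ.
The remaining sets (b), (c), (d), (e) satisfy all four rules.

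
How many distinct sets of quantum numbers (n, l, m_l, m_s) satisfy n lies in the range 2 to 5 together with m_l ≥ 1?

Work shell by shell — for each n, count the (l, m_l) pairs that satisfy m_l ≥ 1:
n=2 → 1; n=3 → 3; n=4 → 6; n=5 → 10.
Orbitals: 1 + 3 + 6 + 10 = 20. Including both spin states (m_s = ±1/2) gives 2 × 20 = 40 states.

40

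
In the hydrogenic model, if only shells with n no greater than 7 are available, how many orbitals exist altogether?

140

Total orbitals = 1² + 2² + 3² + 4² + 5² + 6² + 7² = 140.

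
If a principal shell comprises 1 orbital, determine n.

n² = 1 ⇒ n = 1.

n = 1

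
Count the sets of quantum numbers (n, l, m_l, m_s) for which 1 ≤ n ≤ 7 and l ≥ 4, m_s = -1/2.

62

Count contributing orbitals for each principal shell:
n=5 → 9; n=6 → 20; n=7 → 33.
Orbitals: 9 + 20 + 33 = 62. With m_s fixed to -1/2 there is one state per orbital, so 62 states.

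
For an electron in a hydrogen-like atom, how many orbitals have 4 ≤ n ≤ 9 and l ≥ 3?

217

For each n in the range, tally the orbitals obeying l ≥ 3:
n=4 → 7; n=5 → 16; n=6 → 27; n=7 → 40; n=8 → 55; n=9 → 72.
Total orbitals: 7 + 16 + 27 + 40 + 55 + 72 = 217.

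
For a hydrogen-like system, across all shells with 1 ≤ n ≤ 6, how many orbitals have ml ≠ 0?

Treat each shell separately and count matching orbitals:
n=2 → 2; n=3 → 6; n=4 → 12; n=5 → 20; n=6 → 30.
Total orbitals: 2 + 6 + 12 + 20 + 30 = 70.

70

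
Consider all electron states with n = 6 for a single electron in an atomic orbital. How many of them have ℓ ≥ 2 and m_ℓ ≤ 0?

Contributions: ℓ=2 → 3; ℓ=3 → 4; ℓ=4 → 5; ℓ=5 → 6.
Orbitals: 3 + 4 + 5 + 6 = 18. Each orbital carries two spin states, so 18 × 2 = 36 states.

36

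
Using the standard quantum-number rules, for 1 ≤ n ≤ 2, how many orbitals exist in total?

5

Total orbitals = 1² + 2² = 5.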